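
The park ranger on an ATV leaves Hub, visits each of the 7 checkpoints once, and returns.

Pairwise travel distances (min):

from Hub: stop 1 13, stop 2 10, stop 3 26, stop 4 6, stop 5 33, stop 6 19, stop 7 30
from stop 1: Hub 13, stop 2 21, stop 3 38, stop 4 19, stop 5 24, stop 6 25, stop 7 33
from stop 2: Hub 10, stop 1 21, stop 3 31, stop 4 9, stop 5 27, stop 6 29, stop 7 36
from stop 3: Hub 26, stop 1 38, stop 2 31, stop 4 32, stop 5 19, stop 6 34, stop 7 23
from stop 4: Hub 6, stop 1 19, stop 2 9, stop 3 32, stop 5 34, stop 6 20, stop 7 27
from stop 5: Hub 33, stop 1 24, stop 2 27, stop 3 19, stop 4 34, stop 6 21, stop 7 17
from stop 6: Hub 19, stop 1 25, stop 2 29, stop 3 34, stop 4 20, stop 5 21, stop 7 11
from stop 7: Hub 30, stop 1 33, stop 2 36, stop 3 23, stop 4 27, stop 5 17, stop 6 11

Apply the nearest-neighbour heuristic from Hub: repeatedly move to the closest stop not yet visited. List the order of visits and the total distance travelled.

Hub → [stop 4:6 / stop 2:10 / stop 1:13 / stop 6:19 / stop 3:26 / stop 7:30 / stop 5:33] → stop 4 (6)
stop 4 → [stop 2:9 / stop 1:19 / stop 6:20 / stop 7:27 / stop 3:32 / stop 5:34] → stop 2 (9)
stop 2 → [stop 1:21 / stop 5:27 / stop 6:29 / stop 3:31 / stop 7:36] → stop 1 (21)
stop 1 → [stop 5:24 / stop 6:25 / stop 7:33 / stop 3:38] → stop 5 (24)
stop 5 → [stop 7:17 / stop 3:19 / stop 6:21] → stop 7 (17)
stop 7 → [stop 6:11 / stop 3:23] → stop 6 (11)
stop 6 → [stop 3:34] → stop 3 (34)
Return stop 3→Hub: 26.
Total = 6 + 9 + 21 + 24 + 17 + 11 + 34 + 26 = 148.

148 min along Hub → stop 4 → stop 2 → stop 1 → stop 5 → stop 7 → stop 6 → stop 3 → Hub.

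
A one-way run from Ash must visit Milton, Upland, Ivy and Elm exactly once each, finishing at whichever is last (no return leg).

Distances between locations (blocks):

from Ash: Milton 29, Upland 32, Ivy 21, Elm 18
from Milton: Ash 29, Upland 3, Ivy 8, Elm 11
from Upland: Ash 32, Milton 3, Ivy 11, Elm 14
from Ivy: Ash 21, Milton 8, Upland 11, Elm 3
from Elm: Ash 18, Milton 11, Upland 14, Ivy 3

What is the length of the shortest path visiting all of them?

Minimum one-way distance = 32 blocks.

There are 4! = 24 possible orderings.
Ash→Milton→Upland→Ivy→Elm: 29+3+11+3 = 46
Ash→Milton→Upland→Elm→Ivy: 29+3+14+3 = 49
Ash→Milton→Ivy→Upland→Elm: 29+8+11+14 = 62
Ash→Milton→Ivy→Elm→Upland: 29+8+3+14 = 54
Ash→Milton→Elm→Upland→Ivy: 29+11+14+11 = 65
Ash→Milton→Elm→Ivy→Upland: 29+11+3+11 = 54
Ash→Upland→Milton→Ivy→Elm: 32+3+8+3 = 46
Ash→Upland→Milton→Elm→Ivy: 32+3+11+3 = 49
Ash→Upland→Ivy→Milton→Elm: 32+11+8+11 = 62
Ash→Upland→Ivy→Elm→Milton: 32+11+3+11 = 57
Ash→Upland→Elm→Milton→Ivy: 32+14+11+8 = 65
Ash→Upland→Elm→Ivy→Milton: 32+14+3+8 = 57
Ash→Ivy→Milton→Upland→Elm: 21+8+3+14 = 46
Ash→Ivy→Milton→Elm→Upland: 21+8+11+14 = 54
… (10 more)
Ash→Elm→Ivy→Milton→Upland: 18+3+8+3 = 32  ← best
The minimum is 32.
One shortest path: Ash → Elm → Ivy → Milton → Upland.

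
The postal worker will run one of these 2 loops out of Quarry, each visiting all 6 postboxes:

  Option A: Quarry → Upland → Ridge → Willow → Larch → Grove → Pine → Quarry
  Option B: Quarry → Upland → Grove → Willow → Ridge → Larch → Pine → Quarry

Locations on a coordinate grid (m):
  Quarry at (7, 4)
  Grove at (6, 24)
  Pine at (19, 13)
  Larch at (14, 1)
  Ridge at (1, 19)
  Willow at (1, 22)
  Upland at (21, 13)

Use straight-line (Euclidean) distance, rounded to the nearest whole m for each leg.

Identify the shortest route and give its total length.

Option A: 17 + 21 + 3 + 25 + 24 + 17 + 15 = 122
Option B: 17 + 19 + 5 + 3 + 22 + 13 + 15 = 94

94 m — Option B is the shortest.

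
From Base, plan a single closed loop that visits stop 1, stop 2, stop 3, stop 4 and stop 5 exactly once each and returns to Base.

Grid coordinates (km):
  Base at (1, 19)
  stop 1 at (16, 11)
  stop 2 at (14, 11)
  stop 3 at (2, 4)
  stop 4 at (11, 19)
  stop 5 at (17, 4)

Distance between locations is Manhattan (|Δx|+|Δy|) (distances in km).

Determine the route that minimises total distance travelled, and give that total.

With 5 stops there are 5!/2 = 60 distinct round trips (a route and its reverse cost the same).
Base → stop 1 → stop 2 → stop 3 → stop 4 → stop 5 → Base: 23+2+19+24+21+31 = 120
Base → stop 1 → stop 2 → stop 3 → stop 5 → stop 4 → Base: 23+2+19+15+21+10 = 90
Base → stop 1 → stop 2 → stop 4 → stop 3 → stop 5 → Base: 23+2+11+24+15+31 = 106
Base → stop 1 → stop 2 → stop 4 → stop 5 → stop 3 → Base: 23+2+11+21+15+16 = 88
Base → stop 1 → stop 2 → stop 5 → stop 3 → stop 4 → Base: 23+2+10+15+24+10 = 84
Base → stop 1 → stop 2 → stop 5 → stop 4 → stop 3 → Base: 23+2+10+21+24+16 = 96
Base → stop 1 → stop 3 → stop 2 → stop 4 → stop 5 → Base: 23+21+19+11+21+31 = 126
Base → stop 1 → stop 3 → stop 2 → stop 5 → stop 4 → Base: 23+21+19+10+21+10 = 104
Base → stop 1 → stop 3 → stop 4 → stop 2 → stop 5 → Base: 23+21+24+11+10+31 = 120
Base → stop 1 → stop 3 → stop 4 → stop 5 → stop 2 → Base: 23+21+24+21+10+21 = 120
Base → stop 1 → stop 3 → stop 5 → stop 2 → stop 4 → Base: 23+21+15+10+11+10 = 90
Base → stop 1 → stop 3 → stop 5 → stop 4 → stop 2 → Base: 23+21+15+21+11+21 = 112
Base → stop 1 → stop 4 → stop 2 → stop 3 → stop 5 → Base: 23+13+11+19+15+31 = 112
Base → stop 1 → stop 4 → stop 2 → stop 5 → stop 3 → Base: 23+13+11+10+15+16 = 88
… (46 more)
Base → stop 3 → stop 5 → stop 1 → stop 2 → stop 4 → Base: 16+15+8+2+11+10 = 62  ← best
The minimum is 62.
One optimal route: Base → stop 3 → stop 5 → stop 1 → stop 2 → stop 4 → Base (or its reverse).

Minimum total distance: 62 km.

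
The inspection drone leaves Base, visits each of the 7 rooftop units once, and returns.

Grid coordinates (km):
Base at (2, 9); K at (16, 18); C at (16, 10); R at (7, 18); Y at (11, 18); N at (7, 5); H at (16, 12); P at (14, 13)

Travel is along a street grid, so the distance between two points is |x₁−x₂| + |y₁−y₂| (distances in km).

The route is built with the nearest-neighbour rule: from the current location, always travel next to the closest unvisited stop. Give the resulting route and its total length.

Nearest-neighbour total = 60 km; route Base → N → R → Y → K → H → C → P → Base.

Base → [N:9 / R:14 / C:15 / P:16 / H:17 / Y:18 / K:23] → N (9)
N → [R:13 / C:14 / P:15 / H:16 / Y:17 / K:22] → R (13)
R → [Y:4 / K:9 / P:12 / H:15 / C:17] → Y (4)
Y → [K:5 / P:8 / H:11 / C:13] → K (5)
K → [H:6 / P:7 / C:8] → H (6)
H → [C:2 / P:3] → C (2)
C → [P:5] → P (5)
Return P→Base: 16.
Total = 9 + 13 + 4 + 5 + 6 + 2 + 5 + 16 = 60.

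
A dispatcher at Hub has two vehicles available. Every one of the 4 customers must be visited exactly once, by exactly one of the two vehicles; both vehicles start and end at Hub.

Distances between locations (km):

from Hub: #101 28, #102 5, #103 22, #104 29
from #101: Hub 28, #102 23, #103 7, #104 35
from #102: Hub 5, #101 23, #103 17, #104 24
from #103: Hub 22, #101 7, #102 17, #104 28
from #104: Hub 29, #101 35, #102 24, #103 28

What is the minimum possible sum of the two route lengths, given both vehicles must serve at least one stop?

Minimum combined distance: 102 km.

There are 2^3 − 1 = 7 ways to divide the 4 stops into two non-empty groups. For each, the best each vehicle can do is its own shortest tour through its group:
  {#101} + {#102, #103, #104}: 56 + 79 = 135
  {#102} + {#101, #103, #104}: 10 + 92 = 102
  {#101, #102} + {#103, #104}: 56 + 79 = 135
  {#103} + {#101, #102, #104}: 44 + 92 = 136
  {#101, #103} + {#102, #104}: 57 + 58 = 115
  {#102, #103} + {#101, #104}: 44 + 92 = 136
  … (7 splits in total)
Best: vehicle 1 Hub → #102 → Hub = 10; vehicle 2 Hub → #101 → #103 → #104 → Hub = 92; combined 102.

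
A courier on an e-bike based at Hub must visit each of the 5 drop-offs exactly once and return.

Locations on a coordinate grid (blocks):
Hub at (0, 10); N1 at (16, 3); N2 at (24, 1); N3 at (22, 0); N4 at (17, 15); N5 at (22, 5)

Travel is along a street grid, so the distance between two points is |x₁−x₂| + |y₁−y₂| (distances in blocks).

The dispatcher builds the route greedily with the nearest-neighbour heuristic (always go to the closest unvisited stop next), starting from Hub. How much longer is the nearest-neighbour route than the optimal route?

From Hub: N4=22, N1=23, N5=27, N3=32, N2=33 → choose N4 (22).
From N4: N1=13, N5=15, N3=20, N2=21 → choose N1 (13).
From N1: N5=8, N3=9, N2=10 → choose N5 (8).
From N5: N3=5, N2=6 → choose N3 (5).
From N3: N2=3 → choose N2 (3).
NN route Hub → N4 → N1 → N5 → N3 → N2 → Hub costs 84.
Optimal: Hub → N1 → N2 → N3 → N5 → N4 → Hub costs 78 (by enumerating all 60 distinct tours).
Excess = 84 − 78 = 6.

Excess over optimum: 6 blocks.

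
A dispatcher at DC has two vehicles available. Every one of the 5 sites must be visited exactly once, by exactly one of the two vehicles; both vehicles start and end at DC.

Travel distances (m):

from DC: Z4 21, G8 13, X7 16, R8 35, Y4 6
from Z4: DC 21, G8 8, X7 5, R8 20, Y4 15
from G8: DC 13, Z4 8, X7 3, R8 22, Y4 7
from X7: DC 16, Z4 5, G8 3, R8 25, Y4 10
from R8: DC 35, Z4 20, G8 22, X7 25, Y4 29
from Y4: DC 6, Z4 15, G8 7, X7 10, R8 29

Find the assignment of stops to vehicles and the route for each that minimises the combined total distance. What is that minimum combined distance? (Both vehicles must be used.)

Check every non-empty split of the stops between the two vehicles; for each half take its own optimal tour:
  {Z4} + {G8, X7, R8, Y4}: 42 + 76 = 118
  {G8} + {Z4, X7, R8, Y4}: 26 + 76 = 102
  {Z4, G8} + {X7, R8, Y4}: 42 + 76 = 118
  {X7} + {Z4, G8, R8, Y4}: 32 + 76 = 108
  {Z4, X7} + {G8, R8, Y4}: 42 + 70 = 112
  {G8, X7} + {Z4, R8, Y4}: 32 + 76 = 108
  … (15 splits in total)
  {Z4, G8, X7, R8} + {Y4}: 76 + 12 = 88  ← best
Best: vehicle 1 DC → G8 → X7 → Z4 → R8 → DC = 76; vehicle 2 DC → Y4 → DC = 12; combined 88.

88 m — the smallest possible combined total.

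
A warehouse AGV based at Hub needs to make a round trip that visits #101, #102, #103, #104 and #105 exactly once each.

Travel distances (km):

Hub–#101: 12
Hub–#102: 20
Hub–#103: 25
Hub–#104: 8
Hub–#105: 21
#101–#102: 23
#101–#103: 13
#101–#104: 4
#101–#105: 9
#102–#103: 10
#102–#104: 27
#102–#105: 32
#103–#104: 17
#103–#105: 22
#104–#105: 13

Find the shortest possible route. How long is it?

Shortest round trip = 73 km.

Hub → #101 → #102 → #103 → #104 → #105 → Hub: 12+23+10+17+13+21 = 96
Hub → #101 → #102 → #103 → #105 → #104 → Hub: 12+23+10+22+13+8 = 88
Hub → #101 → #102 → #104 → #103 → #105 → Hub: 12+23+27+17+22+21 = 122
Hub → #101 → #102 → #104 → #105 → #103 → Hub: 12+23+27+13+22+25 = 122
Hub → #101 → #102 → #105 → #103 → #104 → Hub: 12+23+32+22+17+8 = 114
Hub → #101 → #102 → #105 → #104 → #103 → Hub: 12+23+32+13+17+25 = 122
Hub → #101 → #103 → #102 → #104 → #105 → Hub: 12+13+10+27+13+21 = 96
Hub → #101 → #103 → #102 → #105 → #104 → Hub: 12+13+10+32+13+8 = 88
Hub → #101 → #103 → #104 → #102 → #105 → Hub: 12+13+17+27+32+21 = 122
Hub → #101 → #103 → #104 → #105 → #102 → Hub: 12+13+17+13+32+20 = 107
Hub → #101 → #103 → #105 → #102 → #104 → Hub: 12+13+22+32+27+8 = 114
Hub → #101 → #103 → #105 → #104 → #102 → Hub: 12+13+22+13+27+20 = 107
Hub → #101 → #104 → #102 → #103 → #105 → Hub: 12+4+27+10+22+21 = 96
Hub → #101 → #104 → #102 → #105 → #103 → Hub: 12+4+27+32+22+25 = 122
… (46 more)
Hub → #102 → #103 → #101 → #105 → #104 → Hub: 20+10+13+9+13+8 = 73  ← best
The minimum is 73.
One optimal route: Hub → #102 → #103 → #101 → #105 → #104 → Hub (or its reverse).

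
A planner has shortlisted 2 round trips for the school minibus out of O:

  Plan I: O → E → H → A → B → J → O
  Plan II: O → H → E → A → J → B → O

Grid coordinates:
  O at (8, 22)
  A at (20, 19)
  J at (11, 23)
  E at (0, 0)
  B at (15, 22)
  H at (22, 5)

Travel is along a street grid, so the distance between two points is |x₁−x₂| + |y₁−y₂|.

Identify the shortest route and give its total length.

90 — Plan I is the shortest.

Plan I: 30 + 27 + 16 + 8 + 5 + 4 = 90
Plan II: 31 + 27 + 39 + 13 + 5 + 7 = 122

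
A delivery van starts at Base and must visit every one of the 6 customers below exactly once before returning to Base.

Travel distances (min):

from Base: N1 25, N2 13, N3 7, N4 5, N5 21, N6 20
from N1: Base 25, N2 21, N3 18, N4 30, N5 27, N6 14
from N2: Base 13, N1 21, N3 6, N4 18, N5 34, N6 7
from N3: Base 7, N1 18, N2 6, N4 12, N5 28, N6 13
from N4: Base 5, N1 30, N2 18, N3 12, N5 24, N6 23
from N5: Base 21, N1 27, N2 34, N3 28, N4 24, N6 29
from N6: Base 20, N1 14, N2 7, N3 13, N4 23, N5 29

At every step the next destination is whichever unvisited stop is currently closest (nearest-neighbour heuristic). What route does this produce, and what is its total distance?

At Base the remaining stops are N4 5, N3 7, N2 13, N6 20, N5 21, N1 25; go to N4.
At N4 the remaining stops are N3 12, N2 18, N6 23, N5 24, N1 30; go to N3.
At N3 the remaining stops are N2 6, N6 13, N1 18, N5 28; go to N2.
At N2 the remaining stops are N6 7, N1 21, N5 34; go to N6.
At N6 the remaining stops are N1 14, N5 29; go to N1.
At N1 the remaining stops are N5 27; go to N5.
Return N5→Base: 21.
Total = 5 + 12 + 6 + 7 + 14 + 27 + 21 = 92.

Nearest-neighbour total = 92 min; route Base → N4 → N3 → N2 → N6 → N1 → N5 → Base.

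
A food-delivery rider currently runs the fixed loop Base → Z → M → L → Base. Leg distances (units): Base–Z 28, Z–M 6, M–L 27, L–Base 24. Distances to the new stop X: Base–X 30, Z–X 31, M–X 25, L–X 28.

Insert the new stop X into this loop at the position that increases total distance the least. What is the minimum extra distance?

Adding 26 by placing X on the M–L leg.

Insertion cost between consecutive stops i–j is d(i,X) + d(X,j) − d(i,j):
  between Base and Z: 30 + 31 − 28 = 33
  between Z and M: 31 + 25 − 6 = 50
  between M and L: 25 + 28 − 27 = 26
  between L and Base: 28 + 30 − 24 = 34
Cheapest insertion is between M and L, adding 26.
New total = 85 + 26 = 111.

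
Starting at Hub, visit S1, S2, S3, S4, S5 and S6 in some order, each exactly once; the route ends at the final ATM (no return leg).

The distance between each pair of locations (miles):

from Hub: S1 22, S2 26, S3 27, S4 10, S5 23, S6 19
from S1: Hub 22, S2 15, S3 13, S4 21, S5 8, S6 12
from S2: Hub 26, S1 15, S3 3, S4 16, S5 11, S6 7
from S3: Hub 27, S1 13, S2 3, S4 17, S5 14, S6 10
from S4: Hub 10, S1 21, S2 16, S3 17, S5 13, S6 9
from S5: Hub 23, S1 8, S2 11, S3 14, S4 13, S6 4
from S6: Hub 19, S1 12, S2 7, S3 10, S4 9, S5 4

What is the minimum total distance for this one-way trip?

There are 6! = 720 possible orderings.
Hub → S1 → S2 → S3 → S4 → S5 → S6: 22+15+3+17+13+4 = 74
Hub → S1 → S2 → S3 → S4 → S6 → S5: 22+15+3+17+9+4 = 70
Hub → S1 → S2 → S3 → S5 → S4 → S6: 22+15+3+14+13+9 = 76
Hub → S1 → S2 → S3 → S5 → S6 → S4: 22+15+3+14+4+9 = 67
Hub → S1 → S2 → S3 → S6 → S4 → S5: 22+15+3+10+9+13 = 72
Hub → S1 → S2 → S3 → S6 → S5 → S4: 22+15+3+10+4+13 = 67
Hub → S1 → S2 → S4 → S3 → S5 → S6: 22+15+16+17+14+4 = 88
Hub → S1 → S2 → S4 → S3 → S6 → S5: 22+15+16+17+10+4 = 84
… (712 more)
Hub → S4 → S6 → S5 → S1 → S3 → S2: 10+9+4+8+13+3 = 47  ← best
The minimum is 47.
One shortest path: Hub → S4 → S6 → S5 → S1 → S3 → S2.

Minimum one-way distance = 47 miles.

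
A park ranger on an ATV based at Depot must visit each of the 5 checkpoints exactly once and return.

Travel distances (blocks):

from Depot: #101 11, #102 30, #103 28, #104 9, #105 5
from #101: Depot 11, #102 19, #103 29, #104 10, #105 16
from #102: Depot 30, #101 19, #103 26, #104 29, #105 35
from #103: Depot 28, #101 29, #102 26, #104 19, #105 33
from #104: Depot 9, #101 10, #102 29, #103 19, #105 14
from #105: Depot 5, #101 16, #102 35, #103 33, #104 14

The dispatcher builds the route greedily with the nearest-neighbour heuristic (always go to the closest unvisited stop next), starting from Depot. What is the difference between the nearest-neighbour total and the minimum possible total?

From Depot: #105=5, #104=9, #101=11, #103=28, #102=30 → choose #105 (5).
From #105: #104=14, #101=16, #103=33, #102=35 → choose #104 (14).
From #104: #101=10, #103=19, #102=29 → choose #101 (10).
From #101: #102=19, #103=29 → choose #102 (19).
From #102: #103=26 → choose #103 (26).
NN route Depot → #105 → #104 → #101 → #102 → #103 → Depot costs 102.
Optimal: Depot → #101 → #102 → #103 → #104 → #105 → Depot costs 94 (by enumerating all 60 distinct tours).
Excess = 102 − 94 = 8.

Excess over optimum: 8 blocks.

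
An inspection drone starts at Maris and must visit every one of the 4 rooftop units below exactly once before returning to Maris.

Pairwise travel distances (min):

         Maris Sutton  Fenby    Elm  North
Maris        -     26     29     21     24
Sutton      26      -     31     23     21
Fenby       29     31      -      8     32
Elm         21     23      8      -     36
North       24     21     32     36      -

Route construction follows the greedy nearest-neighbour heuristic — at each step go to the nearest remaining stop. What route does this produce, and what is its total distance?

Maris → [Elm:21 / North:24 / Sutton:26 / Fenby:29] → Elm (21)
Elm → [Fenby:8 / Sutton:23 / North:36] → Fenby (8)
Fenby → [Sutton:31 / North:32] → Sutton (31)
Sutton → [North:21] → North (21)
Return North→Maris: 24.
Total = 21 + 8 + 31 + 21 + 24 = 105.

Total distance 105 min via the nearest-neighbour route Maris → Elm → Fenby → Sutton → North → Maris.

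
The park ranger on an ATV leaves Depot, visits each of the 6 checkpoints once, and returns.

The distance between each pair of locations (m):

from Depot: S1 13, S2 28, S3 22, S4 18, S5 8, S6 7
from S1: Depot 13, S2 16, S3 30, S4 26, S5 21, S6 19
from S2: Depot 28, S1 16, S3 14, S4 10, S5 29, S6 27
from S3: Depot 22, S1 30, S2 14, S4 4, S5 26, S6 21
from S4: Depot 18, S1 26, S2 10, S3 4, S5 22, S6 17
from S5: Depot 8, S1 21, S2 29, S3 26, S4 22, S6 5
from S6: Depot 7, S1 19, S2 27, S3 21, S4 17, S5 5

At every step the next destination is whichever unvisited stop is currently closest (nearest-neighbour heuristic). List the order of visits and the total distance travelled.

Total distance 85 m via the nearest-neighbour route Depot → S6 → S5 → S1 → S2 → S4 → S3 → Depot.

Depot → [S6:7 / S5:8 / S1:13 / S4:18 / S3:22 / S2:28] → S6 (7)
S6 → [S5:5 / S4:17 / S1:19 / S3:21 / S2:27] → S5 (5)
S5 → [S1:21 / S4:22 / S3:26 / S2:29] → S1 (21)
S1 → [S2:16 / S4:26 / S3:30] → S2 (16)
S2 → [S4:10 / S3:14] → S4 (10)
S4 → [S3:4] → S3 (4)
Return S3→Depot: 22.
Total = 7 + 5 + 21 + 16 + 10 + 4 + 22 = 85.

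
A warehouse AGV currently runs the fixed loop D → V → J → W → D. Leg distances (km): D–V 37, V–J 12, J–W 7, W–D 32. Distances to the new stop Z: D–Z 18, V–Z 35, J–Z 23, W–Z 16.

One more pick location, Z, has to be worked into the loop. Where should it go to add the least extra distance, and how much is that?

Insertion cost between consecutive stops i–j is d(i,Z) + d(Z,j) − d(i,j):
  between D and V: 18 + 35 − 37 = 16
  between V and J: 35 + 23 − 12 = 46
  between J and W: 23 + 16 − 7 = 32
  between W and D: 16 + 18 − 32 = 2
Cheapest insertion is between W and D, adding 2.
New total = 88 + 2 = 90.

Minimum extra distance: 2 km, inserting Z between W and D.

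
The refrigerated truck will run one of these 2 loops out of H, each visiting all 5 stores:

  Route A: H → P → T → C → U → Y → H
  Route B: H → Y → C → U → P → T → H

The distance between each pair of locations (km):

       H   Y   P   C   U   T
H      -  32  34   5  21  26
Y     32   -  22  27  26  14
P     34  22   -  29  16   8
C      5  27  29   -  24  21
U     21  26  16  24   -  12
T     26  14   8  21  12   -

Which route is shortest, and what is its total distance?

Route A: 34 + 8 + 21 + 24 + 26 + 32 = 145
Route B: 32 + 27 + 24 + 16 + 8 + 26 = 133

Shortest is Route B, total 133 km.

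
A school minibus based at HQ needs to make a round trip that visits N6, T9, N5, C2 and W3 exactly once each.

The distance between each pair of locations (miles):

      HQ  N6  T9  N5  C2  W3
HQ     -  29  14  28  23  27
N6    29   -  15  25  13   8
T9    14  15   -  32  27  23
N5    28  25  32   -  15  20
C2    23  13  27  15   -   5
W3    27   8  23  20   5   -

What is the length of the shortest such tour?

HQ-N6-T9-N5-C2-W3-HQ: 29+15+32+15+5+27 = 123
HQ-N6-T9-N5-W3-C2-HQ: 29+15+32+20+5+23 = 124
HQ-N6-T9-C2-N5-W3-HQ: 29+15+27+15+20+27 = 133
HQ-N6-T9-C2-W3-N5-HQ: 29+15+27+5+20+28 = 124
HQ-N6-T9-W3-N5-C2-HQ: 29+15+23+20+15+23 = 125
HQ-N6-T9-W3-C2-N5-HQ: 29+15+23+5+15+28 = 115
HQ-N6-N5-T9-C2-W3-HQ: 29+25+32+27+5+27 = 145
HQ-N6-N5-T9-W3-C2-HQ: 29+25+32+23+5+23 = 137
HQ-N6-N5-C2-T9-W3-HQ: 29+25+15+27+23+27 = 146
HQ-N6-N5-C2-W3-T9-HQ: 29+25+15+5+23+14 = 111
HQ-N6-N5-W3-T9-C2-HQ: 29+25+20+23+27+23 = 147
HQ-N6-N5-W3-C2-T9-HQ: 29+25+20+5+27+14 = 120
HQ-N6-C2-T9-N5-W3-HQ: 29+13+27+32+20+27 = 148
HQ-N6-C2-T9-W3-N5-HQ: 29+13+27+23+20+28 = 140
… (46 more)
HQ-T9-N6-W3-C2-N5-HQ: 14+15+8+5+15+28 = 85  ← best
The minimum is 85.
One optimal route: HQ → T9 → N6 → W3 → C2 → N5 → HQ (or its reverse).

Minimum total distance: 85 miles.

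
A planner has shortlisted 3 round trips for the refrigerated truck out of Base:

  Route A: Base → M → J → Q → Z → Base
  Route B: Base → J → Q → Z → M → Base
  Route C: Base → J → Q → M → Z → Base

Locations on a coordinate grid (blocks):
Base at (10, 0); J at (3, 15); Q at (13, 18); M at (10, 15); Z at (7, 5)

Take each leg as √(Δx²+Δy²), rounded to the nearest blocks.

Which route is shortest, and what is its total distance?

Route A: 15 + 7 + 10 + 14 + 6 = 52
Route B: 17 + 10 + 14 + 10 + 15 = 66
Route C: 17 + 10 + 4 + 10 + 6 = 47

47 blocks — Route C is the shortest.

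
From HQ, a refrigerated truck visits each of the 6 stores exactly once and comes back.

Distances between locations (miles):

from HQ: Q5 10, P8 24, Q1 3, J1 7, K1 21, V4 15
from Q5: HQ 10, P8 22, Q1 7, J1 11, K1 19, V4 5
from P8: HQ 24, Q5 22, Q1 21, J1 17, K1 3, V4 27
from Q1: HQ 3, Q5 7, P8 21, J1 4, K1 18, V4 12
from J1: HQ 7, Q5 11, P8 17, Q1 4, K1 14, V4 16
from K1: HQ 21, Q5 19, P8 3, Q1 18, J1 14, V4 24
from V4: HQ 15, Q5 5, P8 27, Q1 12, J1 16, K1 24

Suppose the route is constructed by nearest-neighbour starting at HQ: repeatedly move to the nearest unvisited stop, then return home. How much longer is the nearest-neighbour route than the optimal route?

8 miles longer than the optimal tour.

HQ: Q1=3, J1=7, Q5=10, V4=15, K1=21, P8=24 ⇒ Q1
Q1: J1=4, Q5=7, V4=12, K1=18, P8=21 ⇒ J1
J1: Q5=11, K1=14, V4=16, P8=17 ⇒ Q5
Q5: V4=5, K1=19, P8=22 ⇒ V4
V4: K1=24, P8=27 ⇒ K1
K1: P8=3 ⇒ P8
NN route HQ → Q1 → J1 → Q5 → V4 → K1 → P8 → HQ costs 74.
Optimal: HQ → Q5 → V4 → P8 → K1 → J1 → Q1 → HQ costs 66 (by enumerating all 360 distinct tours).
Excess = 74 − 66 = 8.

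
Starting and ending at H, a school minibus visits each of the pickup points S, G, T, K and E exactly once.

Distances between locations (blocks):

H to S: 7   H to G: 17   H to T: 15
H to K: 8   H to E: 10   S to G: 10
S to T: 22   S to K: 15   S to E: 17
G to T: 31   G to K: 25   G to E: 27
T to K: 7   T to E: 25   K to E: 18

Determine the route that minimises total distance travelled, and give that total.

83 blocks — the shortest possible round trip.

H → S → G → T → K → E → H: 7+10+31+7+18+10 = 83
H → S → G → T → E → K → H: 7+10+31+25+18+8 = 99
H → S → G → K → T → E → H: 7+10+25+7+25+10 = 84
H → S → G → K → E → T → H: 7+10+25+18+25+15 = 100
H → S → G → E → T → K → H: 7+10+27+25+7+8 = 84
H → S → G → E → K → T → H: 7+10+27+18+7+15 = 84
H → S → T → G → K → E → H: 7+22+31+25+18+10 = 113
H → S → T → G → E → K → H: 7+22+31+27+18+8 = 113
H → S → T → K → G → E → H: 7+22+7+25+27+10 = 98
H → S → T → K → E → G → H: 7+22+7+18+27+17 = 98
H → S → T → E → G → K → H: 7+22+25+27+25+8 = 114
H → S → T → E → K → G → H: 7+22+25+18+25+17 = 114
H → S → K → G → T → E → H: 7+15+25+31+25+10 = 113
H → S → K → G → E → T → H: 7+15+25+27+25+15 = 114
… (46 more)
The minimum is 83.
One optimal route: H → S → G → T → K → E → H (or its reverse).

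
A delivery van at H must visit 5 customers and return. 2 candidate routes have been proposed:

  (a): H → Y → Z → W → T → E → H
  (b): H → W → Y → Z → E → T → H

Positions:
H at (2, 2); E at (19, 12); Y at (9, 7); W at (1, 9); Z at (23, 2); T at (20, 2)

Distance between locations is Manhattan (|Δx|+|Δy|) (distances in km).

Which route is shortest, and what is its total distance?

(a): 12 + 19 + 29 + 26 + 11 + 27 = 124
(b): 8 + 10 + 19 + 14 + 11 + 18 = 80

80 km — (b) is the shortest.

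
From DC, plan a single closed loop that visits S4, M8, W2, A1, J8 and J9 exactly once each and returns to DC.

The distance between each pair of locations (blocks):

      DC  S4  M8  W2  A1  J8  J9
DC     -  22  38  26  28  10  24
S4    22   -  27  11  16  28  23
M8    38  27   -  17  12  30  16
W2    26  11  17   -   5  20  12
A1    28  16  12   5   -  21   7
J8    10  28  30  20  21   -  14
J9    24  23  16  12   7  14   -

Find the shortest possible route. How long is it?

Minimum total distance: 90 blocks.

DC - S4 - M8 - W2 - A1 - J8 - J9 - DC: 22+27+17+5+21+14+24 = 130
DC - S4 - M8 - W2 - A1 - J9 - J8 - DC: 22+27+17+5+7+14+10 = 102
DC - S4 - M8 - W2 - J8 - A1 - J9 - DC: 22+27+17+20+21+7+24 = 138
DC - S4 - M8 - W2 - J8 - J9 - A1 - DC: 22+27+17+20+14+7+28 = 135
DC - S4 - M8 - W2 - J9 - A1 - J8 - DC: 22+27+17+12+7+21+10 = 116
DC - S4 - M8 - W2 - J9 - J8 - A1 - DC: 22+27+17+12+14+21+28 = 141
DC - S4 - M8 - A1 - W2 - J8 - J9 - DC: 22+27+12+5+20+14+24 = 124
DC - S4 - M8 - A1 - W2 - J9 - J8 - DC: 22+27+12+5+12+14+10 = 102
… (352 more)
DC - S4 - W2 - A1 - M8 - J9 - J8 - DC: 22+11+5+12+16+14+10 = 90  ← best
The minimum is 90.
One optimal route: DC → S4 → W2 → A1 → M8 → J9 → J8 → DC (or its reverse).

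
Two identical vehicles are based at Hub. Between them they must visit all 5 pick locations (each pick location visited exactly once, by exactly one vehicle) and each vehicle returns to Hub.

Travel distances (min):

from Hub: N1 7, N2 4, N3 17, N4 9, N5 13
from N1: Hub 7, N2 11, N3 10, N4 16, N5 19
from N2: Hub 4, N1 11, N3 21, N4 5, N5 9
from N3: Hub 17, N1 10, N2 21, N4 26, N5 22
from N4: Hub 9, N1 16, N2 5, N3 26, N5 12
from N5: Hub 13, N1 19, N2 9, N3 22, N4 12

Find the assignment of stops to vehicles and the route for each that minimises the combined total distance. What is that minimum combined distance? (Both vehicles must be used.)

Try each way of splitting the stops between the two vehicles (each non-empty) and, for each split, find the best tour for each vehicle:
  {N1} + {N2, N3, N4, N5}: 14 + 60 = 74
  {N2} + {N1, N3, N4, N5}: 8 + 60 = 68
  {N1, N2} + {N3, N4, N5}: 22 + 60 = 82
  {N3} + {N1, N2, N4, N5}: 34 + 47 = 81
  {N1, N3} + {N2, N4, N5}: 34 + 34 = 68
  {N2, N3} + {N1, N4, N5}: 42 + 47 = 89
  … (15 splits in total)
Best: vehicle 1 Hub → N2 → Hub = 8; vehicle 2 Hub → N1 → N3 → N5 → N4 → Hub = 60; combined 68.

68 min — the smallest possible combined total.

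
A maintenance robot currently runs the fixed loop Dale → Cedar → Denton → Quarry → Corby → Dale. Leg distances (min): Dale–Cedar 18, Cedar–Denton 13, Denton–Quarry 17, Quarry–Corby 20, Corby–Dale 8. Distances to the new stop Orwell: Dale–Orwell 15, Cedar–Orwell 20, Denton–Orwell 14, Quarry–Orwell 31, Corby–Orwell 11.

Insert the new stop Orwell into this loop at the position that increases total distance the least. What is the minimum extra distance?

Minimum extra distance: 17 min, inserting Orwell between Dale and Cedar.

Insertion cost between consecutive stops i–j is d(i,Orwell) + d(Orwell,j) − d(i,j):
  between Dale and Cedar: 15 + 20 − 18 = 17
  between Cedar and Denton: 20 + 14 − 13 = 21
  between Denton and Quarry: 14 + 31 − 17 = 28
  between Quarry and Corby: 31 + 11 − 20 = 22
  between Corby and Dale: 11 + 15 − 8 = 18
Cheapest insertion is between Dale and Cedar, adding 17.
New total = 76 + 17 = 93.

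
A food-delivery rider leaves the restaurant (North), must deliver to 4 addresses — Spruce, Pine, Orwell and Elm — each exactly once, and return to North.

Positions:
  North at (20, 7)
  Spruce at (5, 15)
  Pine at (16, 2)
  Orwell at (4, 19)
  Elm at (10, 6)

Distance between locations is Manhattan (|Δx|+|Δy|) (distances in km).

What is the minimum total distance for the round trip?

66 km — the shortest possible round trip.

With 4 stops there are 4!/2 = 12 distinct round trips (a route and its reverse cost the same).
North→Spruce→Pine→Orwell→Elm→North: 23+24+29+19+11 = 106
North→Spruce→Pine→Elm→Orwell→North: 23+24+10+19+28 = 104
North→Spruce→Orwell→Pine→Elm→North: 23+5+29+10+11 = 78
North→Spruce→Orwell→Elm→Pine→North: 23+5+19+10+9 = 66
North→Spruce→Elm→Pine→Orwell→North: 23+14+10+29+28 = 104
North→Spruce→Elm→Orwell→Pine→North: 23+14+19+29+9 = 94
North→Pine→Spruce→Orwell→Elm→North: 9+24+5+19+11 = 68
North→Pine→Spruce→Elm→Orwell→North: 9+24+14+19+28 = 94
North→Pine→Orwell→Spruce→Elm→North: 9+29+5+14+11 = 68
North→Pine→Elm→Spruce→Orwell→North: 9+10+14+5+28 = 66
North→Orwell→Spruce→Pine→Elm→North: 28+5+24+10+11 = 78
North→Orwell→Pine→Spruce→Elm→North: 28+29+24+14+11 = 106
The minimum is 66.
One optimal route: North → Spruce → Orwell → Elm → Pine → North (or its reverse).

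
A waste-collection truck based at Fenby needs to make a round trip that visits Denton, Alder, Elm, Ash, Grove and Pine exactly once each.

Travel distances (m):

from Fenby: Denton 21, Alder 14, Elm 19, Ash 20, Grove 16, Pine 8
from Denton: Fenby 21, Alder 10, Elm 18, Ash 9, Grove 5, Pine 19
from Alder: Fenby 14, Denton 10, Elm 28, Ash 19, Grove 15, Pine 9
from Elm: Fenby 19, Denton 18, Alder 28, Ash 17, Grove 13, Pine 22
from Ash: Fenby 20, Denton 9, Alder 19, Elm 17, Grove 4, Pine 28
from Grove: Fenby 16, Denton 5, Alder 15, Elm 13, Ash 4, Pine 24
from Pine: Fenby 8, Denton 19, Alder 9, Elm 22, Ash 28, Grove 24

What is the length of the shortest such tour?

Shortest round trip = 72 m.

Fenby - Denton - Alder - Elm - Ash - Grove - Pine - Fenby: 21+10+28+17+4+24+8 = 112
Fenby - Denton - Alder - Elm - Ash - Pine - Grove - Fenby: 21+10+28+17+28+24+16 = 144
Fenby - Denton - Alder - Elm - Grove - Ash - Pine - Fenby: 21+10+28+13+4+28+8 = 112
Fenby - Denton - Alder - Elm - Grove - Pine - Ash - Fenby: 21+10+28+13+24+28+20 = 144
Fenby - Denton - Alder - Elm - Pine - Ash - Grove - Fenby: 21+10+28+22+28+4+16 = 129
Fenby - Denton - Alder - Elm - Pine - Grove - Ash - Fenby: 21+10+28+22+24+4+20 = 129
Fenby - Denton - Alder - Ash - Elm - Grove - Pine - Fenby: 21+10+19+17+13+24+8 = 112
Fenby - Denton - Alder - Ash - Elm - Pine - Grove - Fenby: 21+10+19+17+22+24+16 = 129
… (352 more)
Fenby - Elm - Ash - Grove - Denton - Alder - Pine - Fenby: 19+17+4+5+10+9+8 = 72  ← best
The minimum is 72.
One optimal route: Fenby → Elm → Ash → Grove → Denton → Alder → Pine → Fenby (or its reverse).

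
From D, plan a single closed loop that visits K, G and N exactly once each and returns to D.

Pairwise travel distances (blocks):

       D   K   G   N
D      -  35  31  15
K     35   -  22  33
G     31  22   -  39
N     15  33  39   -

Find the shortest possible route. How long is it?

101 blocks — the shortest possible round trip.

D → K → G → N → D: 35+22+39+15 = 111
D → K → N → G → D: 35+33+39+31 = 138
D → G → K → N → D: 31+22+33+15 = 101
The minimum is 101.
One optimal route: D → G → K → N → D (or its reverse).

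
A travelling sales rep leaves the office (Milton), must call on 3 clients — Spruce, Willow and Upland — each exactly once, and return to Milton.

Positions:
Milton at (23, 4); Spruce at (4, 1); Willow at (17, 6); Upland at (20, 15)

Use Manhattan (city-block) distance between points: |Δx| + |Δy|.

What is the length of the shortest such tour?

With 3 stops there are 3!/2 = 3 distinct round trips (a route and its reverse cost the same).
Milton - Spruce - Willow - Upland - Milton: 22+18+12+14 = 66
Milton - Spruce - Upland - Willow - Milton: 22+30+12+8 = 72
Milton - Willow - Spruce - Upland - Milton: 8+18+30+14 = 70
The minimum is 66.
One optimal route: Milton → Spruce → Willow → Upland → Milton (or its reverse).

66 — the shortest possible round trip.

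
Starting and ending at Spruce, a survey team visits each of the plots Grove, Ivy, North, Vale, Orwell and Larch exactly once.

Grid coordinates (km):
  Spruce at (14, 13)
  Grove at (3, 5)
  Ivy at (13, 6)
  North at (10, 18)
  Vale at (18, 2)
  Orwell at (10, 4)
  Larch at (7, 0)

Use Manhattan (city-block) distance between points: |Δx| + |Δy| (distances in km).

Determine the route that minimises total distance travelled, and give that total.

There are 360 distinct closed tours to check (reversals are equivalent).
Spruce-Grove-Ivy-North-Vale-Orwell-Larch-Spruce: 19+11+15+24+10+7+20 = 106
Spruce-Grove-Ivy-North-Vale-Larch-Orwell-Spruce: 19+11+15+24+13+7+13 = 102
Spruce-Grove-Ivy-North-Orwell-Vale-Larch-Spruce: 19+11+15+14+10+13+20 = 102
Spruce-Grove-Ivy-North-Orwell-Larch-Vale-Spruce: 19+11+15+14+7+13+15 = 94
Spruce-Grove-Ivy-North-Larch-Vale-Orwell-Spruce: 19+11+15+21+13+10+13 = 102
Spruce-Grove-Ivy-North-Larch-Orwell-Vale-Spruce: 19+11+15+21+7+10+15 = 98
Spruce-Grove-Ivy-Vale-North-Orwell-Larch-Spruce: 19+11+9+24+14+7+20 = 104
Spruce-Grove-Ivy-Vale-North-Larch-Orwell-Spruce: 19+11+9+24+21+7+13 = 104
… (352 more)
Spruce-Ivy-Vale-Larch-Grove-Orwell-North-Spruce: 8+9+13+9+8+14+9 = 70  ← best
The minimum is 70.
One optimal route: Spruce → Ivy → Vale → Larch → Grove → Orwell → North → Spruce (or its reverse).

Shortest round trip = 70 km.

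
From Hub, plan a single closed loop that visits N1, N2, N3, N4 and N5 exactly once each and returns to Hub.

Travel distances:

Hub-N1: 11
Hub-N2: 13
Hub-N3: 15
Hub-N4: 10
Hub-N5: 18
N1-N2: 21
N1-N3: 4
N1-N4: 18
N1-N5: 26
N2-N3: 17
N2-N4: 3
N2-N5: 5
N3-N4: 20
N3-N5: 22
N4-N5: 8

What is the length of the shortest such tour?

Minimum total distance: 55.

There are 60 distinct closed tours to check (reversals are equivalent).
Hub→N1→N2→N3→N4→N5→Hub: 11+21+17+20+8+18 = 95
Hub→N1→N2→N3→N5→N4→Hub: 11+21+17+22+8+10 = 89
Hub→N1→N2→N4→N3→N5→Hub: 11+21+3+20+22+18 = 95
Hub→N1→N2→N4→N5→N3→Hub: 11+21+3+8+22+15 = 80
Hub→N1→N2→N5→N3→N4→Hub: 11+21+5+22+20+10 = 89
Hub→N1→N2→N5→N4→N3→Hub: 11+21+5+8+20+15 = 80
Hub→N1→N3→N2→N4→N5→Hub: 11+4+17+3+8+18 = 61
Hub→N1→N3→N2→N5→N4→Hub: 11+4+17+5+8+10 = 55
Hub→N1→N3→N4→N2→N5→Hub: 11+4+20+3+5+18 = 61
Hub→N1→N3→N4→N5→N2→Hub: 11+4+20+8+5+13 = 61
Hub→N1→N3→N5→N2→N4→Hub: 11+4+22+5+3+10 = 55
Hub→N1→N3→N5→N4→N2→Hub: 11+4+22+8+3+13 = 61
Hub→N1→N4→N2→N3→N5→Hub: 11+18+3+17+22+18 = 89
Hub→N1→N4→N2→N5→N3→Hub: 11+18+3+5+22+15 = 74
… (46 more)
The minimum is 55.
One optimal route: Hub → N1 → N3 → N2 → N5 → N4 → Hub (or its reverse).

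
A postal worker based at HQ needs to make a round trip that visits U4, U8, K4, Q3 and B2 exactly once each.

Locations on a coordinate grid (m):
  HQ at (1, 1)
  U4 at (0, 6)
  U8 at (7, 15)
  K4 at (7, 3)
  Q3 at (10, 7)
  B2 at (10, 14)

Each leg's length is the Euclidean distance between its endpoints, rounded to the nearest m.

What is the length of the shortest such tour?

Minimum total distance: 37 m.

There are 60 distinct closed tours to check (reversals are equivalent).
HQ - U4 - U8 - K4 - Q3 - B2 - HQ: 5+11+12+5+7+16 = 56
HQ - U4 - U8 - K4 - B2 - Q3 - HQ: 5+11+12+11+7+11 = 57
HQ - U4 - U8 - Q3 - K4 - B2 - HQ: 5+11+9+5+11+16 = 57
HQ - U4 - U8 - Q3 - B2 - K4 - HQ: 5+11+9+7+11+6 = 49
HQ - U4 - U8 - B2 - K4 - Q3 - HQ: 5+11+3+11+5+11 = 46
HQ - U4 - U8 - B2 - Q3 - K4 - HQ: 5+11+3+7+5+6 = 37
HQ - U4 - K4 - U8 - Q3 - B2 - HQ: 5+8+12+9+7+16 = 57
HQ - U4 - K4 - U8 - B2 - Q3 - HQ: 5+8+12+3+7+11 = 46
HQ - U4 - K4 - Q3 - U8 - B2 - HQ: 5+8+5+9+3+16 = 46
HQ - U4 - K4 - Q3 - B2 - U8 - HQ: 5+8+5+7+3+15 = 43
HQ - U4 - K4 - B2 - U8 - Q3 - HQ: 5+8+11+3+9+11 = 47
HQ - U4 - K4 - B2 - Q3 - U8 - HQ: 5+8+11+7+9+15 = 55
HQ - U4 - Q3 - U8 - K4 - B2 - HQ: 5+10+9+12+11+16 = 63
HQ - U4 - Q3 - U8 - B2 - K4 - HQ: 5+10+9+3+11+6 = 44
… (46 more)
The minimum is 37.
One optimal route: HQ → U4 → U8 → B2 → Q3 → K4 → HQ (or its reverse).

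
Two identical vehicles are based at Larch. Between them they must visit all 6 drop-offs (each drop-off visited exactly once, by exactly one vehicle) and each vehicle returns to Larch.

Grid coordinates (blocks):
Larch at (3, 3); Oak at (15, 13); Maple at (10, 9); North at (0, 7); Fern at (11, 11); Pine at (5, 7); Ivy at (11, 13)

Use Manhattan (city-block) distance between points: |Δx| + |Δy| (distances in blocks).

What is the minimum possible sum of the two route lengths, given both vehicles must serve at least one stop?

Minimum combined distance: 58 blocks.

Check every non-empty split of the stops between the two vehicles; for each half take its own optimal tour:
  {Oak} + {Maple, North, Fern, Pine, Ivy}: 44 + 42 = 86
  {Maple} + {Oak, North, Fern, Pine, Ivy}: 26 + 50 = 76
  {Oak, Maple} + {North, Fern, Pine, Ivy}: 44 + 42 = 86
  {North} + {Oak, Maple, Fern, Pine, Ivy}: 14 + 44 = 58
  {Oak, North} + {Maple, Fern, Pine, Ivy}: 50 + 36 = 86
  {Maple, North} + {Oak, Fern, Pine, Ivy}: 32 + 44 = 76
  … (31 splits in total)
Best: vehicle 1 Larch → North → Larch = 14; vehicle 2 Larch → Oak → Ivy → Fern → Maple → Pine → Larch = 44; combined 58.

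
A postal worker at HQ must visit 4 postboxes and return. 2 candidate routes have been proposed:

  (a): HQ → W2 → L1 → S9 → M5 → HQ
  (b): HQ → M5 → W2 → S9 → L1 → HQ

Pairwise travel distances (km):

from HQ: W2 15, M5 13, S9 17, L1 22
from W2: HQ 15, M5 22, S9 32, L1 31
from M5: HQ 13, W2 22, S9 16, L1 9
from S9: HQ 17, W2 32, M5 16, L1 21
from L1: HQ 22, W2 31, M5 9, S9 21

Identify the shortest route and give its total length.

96 km — (a) is the shortest.

(a): 15 + 31 + 21 + 16 + 13 = 96
(b): 13 + 22 + 32 + 21 + 22 = 110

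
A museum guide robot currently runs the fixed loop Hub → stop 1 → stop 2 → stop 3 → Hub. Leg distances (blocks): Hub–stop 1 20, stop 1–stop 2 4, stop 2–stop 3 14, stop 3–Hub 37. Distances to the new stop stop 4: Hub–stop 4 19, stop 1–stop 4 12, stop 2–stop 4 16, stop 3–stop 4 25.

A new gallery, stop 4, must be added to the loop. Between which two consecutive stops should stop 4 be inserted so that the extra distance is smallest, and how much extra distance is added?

+7 blocks — insert stop 4 between stop 3 and Hub.

Insertion cost between consecutive stops i–j is d(i,stop 4) + d(stop 4,j) − d(i,j):
  between Hub and stop 1: 19 + 12 − 20 = 11
  between stop 1 and stop 2: 12 + 16 − 4 = 24
  between stop 2 and stop 3: 16 + 25 − 14 = 27
  between stop 3 and Hub: 25 + 19 − 37 = 7
Cheapest insertion is between stop 3 and Hub, adding 7.
New total = 75 + 7 = 82.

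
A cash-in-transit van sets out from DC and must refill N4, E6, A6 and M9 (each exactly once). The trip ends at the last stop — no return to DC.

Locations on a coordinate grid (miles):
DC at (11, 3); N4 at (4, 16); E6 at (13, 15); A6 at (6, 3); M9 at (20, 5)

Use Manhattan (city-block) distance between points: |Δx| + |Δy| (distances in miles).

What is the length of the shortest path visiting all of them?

Minimum one-way distance = 47 miles.

There are 4! = 24 possible orderings.
DC→N4→E6→A6→M9: 20+10+19+16 = 65
DC→N4→E6→M9→A6: 20+10+17+16 = 63
DC→N4→A6→E6→M9: 20+15+19+17 = 71
DC→N4→A6→M9→E6: 20+15+16+17 = 68
DC→N4→M9→E6→A6: 20+27+17+19 = 83
DC→N4→M9→A6→E6: 20+27+16+19 = 82
DC→E6→N4→A6→M9: 14+10+15+16 = 55
DC→E6→N4→M9→A6: 14+10+27+16 = 67
DC→E6→A6→N4→M9: 14+19+15+27 = 75
DC→E6→A6→M9→N4: 14+19+16+27 = 76
DC→E6→M9→N4→A6: 14+17+27+15 = 73
DC→E6→M9→A6→N4: 14+17+16+15 = 62
DC→A6→N4→E6→M9: 5+15+10+17 = 47
DC→A6→N4→M9→E6: 5+15+27+17 = 64
… (10 more)
The minimum is 47.
One shortest path: DC → A6 → N4 → E6 → M9.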